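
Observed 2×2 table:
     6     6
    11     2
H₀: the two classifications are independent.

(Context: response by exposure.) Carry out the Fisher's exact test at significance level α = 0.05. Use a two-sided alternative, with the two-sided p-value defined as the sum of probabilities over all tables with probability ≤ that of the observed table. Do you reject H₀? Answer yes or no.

reject H₀: no

Margins: r₁=12, r₂=13, c₁=17, c₂=8, n=25
p_obs = C(12,6)·C(13,11)/C(25,17); sum pmf over tables with pmf ≤ p_obs
p-value (two-sided) = 0.09684
At α=0.05: p ≥ α → fail to reject H₀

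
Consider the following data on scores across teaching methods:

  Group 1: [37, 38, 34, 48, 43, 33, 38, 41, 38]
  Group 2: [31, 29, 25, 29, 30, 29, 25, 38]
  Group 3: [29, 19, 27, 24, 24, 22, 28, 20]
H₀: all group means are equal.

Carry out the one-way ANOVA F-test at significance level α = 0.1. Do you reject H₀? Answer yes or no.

Group means [38.89, 29.50, 24.12], grand mean 31.160
SSB = Σnᵢ(x̄ᵢ−x̄)² = 955.596; SSW = ΣΣ(x−x̄ᵢ)² = 379.764
MSB = 955.596/2 = 477.7981; MSW = 379.764/22 = 17.2620
F = MSB/MSW = 27.6792
df = (2, 22)
p-value (upper-tail) = 0.00000
At α=0.1: p < α → reject H₀

reject H₀: yes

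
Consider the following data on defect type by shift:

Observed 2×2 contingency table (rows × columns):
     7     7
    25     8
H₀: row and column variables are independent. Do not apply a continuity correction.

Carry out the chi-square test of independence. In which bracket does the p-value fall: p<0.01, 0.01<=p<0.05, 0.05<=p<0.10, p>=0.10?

Row totals [14, 33], col totals [32, 15], n=47
χ² = (7−9.53)²/9.53 + (7−4.47)²/4.47 + (25−22.47)²/22.47 + (8−10.53)²/10.53 = 3.0013
df = 1
p-value (upper-tail) = 0.08320
→ bracket: 0.05<=p<0.10

p-value bracket: 0.05<=p<0.10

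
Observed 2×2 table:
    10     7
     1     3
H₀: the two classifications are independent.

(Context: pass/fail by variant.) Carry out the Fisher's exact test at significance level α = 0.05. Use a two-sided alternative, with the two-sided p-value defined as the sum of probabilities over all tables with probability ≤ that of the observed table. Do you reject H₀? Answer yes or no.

Margins: r₁=17, r₂=4, c₁=11, c₂=10, n=21
p_obs = C(17,10)·C(4,1)/C(21,11); sum pmf over tables with pmf ≤ p_obs
p-value (two-sided) = 0.31078
At α=0.05: p ≥ α → fail to reject H₀

reject H₀: no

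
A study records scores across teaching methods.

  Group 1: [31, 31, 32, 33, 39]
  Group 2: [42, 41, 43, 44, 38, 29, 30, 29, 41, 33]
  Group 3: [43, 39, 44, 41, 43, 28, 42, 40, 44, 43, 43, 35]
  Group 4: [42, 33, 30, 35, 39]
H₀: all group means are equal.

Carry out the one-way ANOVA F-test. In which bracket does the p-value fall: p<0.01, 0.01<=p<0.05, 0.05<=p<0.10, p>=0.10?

p-value bracket: 0.05<=p<0.10

Group means [33.20, 37.00, 40.42, 35.80], grand mean 37.500
SSB = Σnᵢ(x̄ᵢ−x̄)² = 211.483; SSW = ΣΣ(x−x̄ᵢ)² = 712.517
MSB = 211.483/3 = 70.4944; MSW = 712.517/28 = 25.4470
F = MSB/MSW = 2.7702
df = (3, 28)
p-value (upper-tail) = 0.06011
→ bracket: 0.05<=p<0.10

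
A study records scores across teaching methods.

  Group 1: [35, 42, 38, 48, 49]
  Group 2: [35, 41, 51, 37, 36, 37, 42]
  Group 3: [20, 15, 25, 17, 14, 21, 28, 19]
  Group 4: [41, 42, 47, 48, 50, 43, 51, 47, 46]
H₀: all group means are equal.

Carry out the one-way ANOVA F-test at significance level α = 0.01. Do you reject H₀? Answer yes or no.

Group means [42.40, 39.86, 19.88, 46.11], grand mean 36.724
SSB = Σnᵢ(x̄ᵢ−x̄)² = 3293.972; SSW = ΣΣ(x−x̄ᵢ)² = 591.821
MSB = 3293.972/3 = 1097.9907; MSW = 591.821/25 = 23.6728
F = MSB/MSW = 46.3819
df = (3, 25)
p-value (upper-tail) = 0.00000
At α=0.01: p < α → reject H₀

reject H₀: yes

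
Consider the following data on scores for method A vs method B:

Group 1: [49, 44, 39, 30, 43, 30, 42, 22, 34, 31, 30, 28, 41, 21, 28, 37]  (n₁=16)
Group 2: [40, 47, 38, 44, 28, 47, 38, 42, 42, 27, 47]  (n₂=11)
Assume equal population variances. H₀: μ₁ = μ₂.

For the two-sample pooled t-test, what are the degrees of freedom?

degrees of freedom = 25

df = n₁ + n₂ − 2 = 16 + 11 − 2 = 25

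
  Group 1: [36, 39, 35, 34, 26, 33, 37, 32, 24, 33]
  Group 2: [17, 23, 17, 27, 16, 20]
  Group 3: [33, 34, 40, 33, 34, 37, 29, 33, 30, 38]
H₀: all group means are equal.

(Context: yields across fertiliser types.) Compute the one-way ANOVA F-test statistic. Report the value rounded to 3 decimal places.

test statistic = 24.774

Group means [32.90, 20.00, 34.10], grand mean 30.385
SSB = Σnᵢ(x̄ᵢ−x̄)² = 848.354; SSW = ΣΣ(x−x̄ᵢ)² = 393.800
MSB = 848.354/2 = 424.1769; MSW = 393.800/23 = 17.1217
F = MSB/MSW = 24.7742
df = (2, 23)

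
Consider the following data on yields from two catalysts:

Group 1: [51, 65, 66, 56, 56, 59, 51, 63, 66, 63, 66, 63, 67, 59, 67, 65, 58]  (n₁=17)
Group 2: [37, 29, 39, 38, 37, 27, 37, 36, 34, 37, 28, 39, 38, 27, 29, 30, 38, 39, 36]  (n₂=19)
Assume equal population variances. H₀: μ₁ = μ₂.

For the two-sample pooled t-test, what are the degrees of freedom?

degrees of freedom = 34

df = n₁ + n₂ − 2 = 17 + 19 − 2 = 34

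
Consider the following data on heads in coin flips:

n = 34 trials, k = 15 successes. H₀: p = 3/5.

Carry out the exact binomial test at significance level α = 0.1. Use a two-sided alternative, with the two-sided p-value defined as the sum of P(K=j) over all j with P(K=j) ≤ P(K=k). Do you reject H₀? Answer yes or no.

Exact binomial: n=34, k=15, p₀=3/5=0.6000
P(X=j) = C(n,j)·p₀^j·(1−p₀)^(n−j); p = Σ P(X=j) over j with P(X=j) ≤ P(X=15)
p-value (two-sided) = 0.07851
At α=0.1: p < α → reject H₀

reject H₀: yes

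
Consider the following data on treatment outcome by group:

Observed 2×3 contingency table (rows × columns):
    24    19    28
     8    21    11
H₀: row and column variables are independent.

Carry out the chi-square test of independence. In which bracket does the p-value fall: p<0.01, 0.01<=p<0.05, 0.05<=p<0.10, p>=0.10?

p-value bracket: 0.01<=p<0.05

Row totals [71, 40], col totals [32, 40, 39], n=111
χ² = (24−20.47)²/20.47 + (19−25.59)²/25.59 + (28−24.95)²/24.95 + (8−11.53)²/11.53 + (21−14.41)²/14.41 + (11−14.05)²/14.05 = 7.4323
df = 2
p-value (upper-tail) = 0.02433
→ bracket: 0.01<=p<0.05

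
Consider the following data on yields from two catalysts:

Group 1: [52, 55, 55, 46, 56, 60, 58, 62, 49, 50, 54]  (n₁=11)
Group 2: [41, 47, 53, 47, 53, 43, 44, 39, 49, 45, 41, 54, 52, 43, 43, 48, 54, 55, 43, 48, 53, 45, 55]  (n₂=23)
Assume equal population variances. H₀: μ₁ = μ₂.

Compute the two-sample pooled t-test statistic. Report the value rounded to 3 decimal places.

test statistic = 3.627

x̄₁=54.273, s₁=4.798, n₁=11
x̄₂=47.609, s₂=5.106, n₂=23
s_p² = [10·4.798² + 22·5.106²]/32 = 25.1144
SE = √(s_p²·(1/11+1/23)) = 1.8371
t = (54.273−47.609)/1.8371 = 3.6274
df = 32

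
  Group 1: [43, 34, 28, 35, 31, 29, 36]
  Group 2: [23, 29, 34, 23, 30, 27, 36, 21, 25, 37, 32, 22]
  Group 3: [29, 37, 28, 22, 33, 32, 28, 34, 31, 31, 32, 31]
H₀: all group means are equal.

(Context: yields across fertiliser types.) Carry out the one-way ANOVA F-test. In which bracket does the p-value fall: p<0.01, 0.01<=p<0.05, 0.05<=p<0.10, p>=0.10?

Group means [33.71, 28.25, 30.67], grand mean 30.419
SSB = Σnᵢ(x̄ᵢ−x̄)² = 133.203; SSW = ΣΣ(x−x̄ᵢ)² = 654.345
MSB = 133.203/2 = 66.6016; MSW = 654.345/28 = 23.3695
F = MSB/MSW = 2.8499
df = (2, 28)
p-value (upper-tail) = 0.07472
→ bracket: 0.05<=p<0.10

p-value bracket: 0.05<=p<0.10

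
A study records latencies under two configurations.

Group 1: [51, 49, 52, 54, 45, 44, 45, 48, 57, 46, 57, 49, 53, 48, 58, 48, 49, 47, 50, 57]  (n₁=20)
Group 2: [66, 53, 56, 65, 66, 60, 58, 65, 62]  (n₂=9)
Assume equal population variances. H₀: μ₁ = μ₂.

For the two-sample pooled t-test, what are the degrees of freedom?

df = n₁ + n₂ − 2 = 20 + 9 − 2 = 27

degrees of freedom = 27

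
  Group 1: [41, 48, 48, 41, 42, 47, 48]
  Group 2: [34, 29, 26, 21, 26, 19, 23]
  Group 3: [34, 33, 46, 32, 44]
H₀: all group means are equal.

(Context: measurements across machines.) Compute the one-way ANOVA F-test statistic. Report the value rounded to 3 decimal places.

Group means [45.00, 25.43, 37.80], grand mean 35.895
SSB = Σnᵢ(x̄ᵢ−x̄)² = 1365.275; SSW = ΣΣ(x−x̄ᵢ)² = 402.514
MSB = 1365.275/2 = 682.6376; MSW = 402.514/16 = 25.1571
F = MSB/MSW = 27.1349
df = (2, 16)

test statistic = 27.135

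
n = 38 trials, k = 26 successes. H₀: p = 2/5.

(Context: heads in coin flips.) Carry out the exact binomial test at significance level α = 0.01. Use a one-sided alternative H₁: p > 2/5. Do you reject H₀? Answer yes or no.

Exact binomial: n=38, k=26, p₀=2/5=0.4000
P(X≥26) from Σ C(n,i)·p₀^i·(1−p₀)^(n−i)
p-value (one-sided, H₁ greater) = 0.00037
At α=0.01: p < α → reject H₀

reject H₀: yes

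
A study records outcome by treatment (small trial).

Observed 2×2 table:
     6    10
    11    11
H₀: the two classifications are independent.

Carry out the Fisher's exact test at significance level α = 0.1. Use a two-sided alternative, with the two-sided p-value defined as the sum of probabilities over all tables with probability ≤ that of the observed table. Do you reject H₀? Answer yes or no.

Margins: r₁=16, r₂=22, c₁=17, c₂=21, n=38
p_obs = C(16,6)·C(22,11)/C(38,17); sum pmf over tables with pmf ≤ p_obs
p-value (two-sided) = 0.52054
At α=0.1: p ≥ α → fail to reject H₀

reject H₀: no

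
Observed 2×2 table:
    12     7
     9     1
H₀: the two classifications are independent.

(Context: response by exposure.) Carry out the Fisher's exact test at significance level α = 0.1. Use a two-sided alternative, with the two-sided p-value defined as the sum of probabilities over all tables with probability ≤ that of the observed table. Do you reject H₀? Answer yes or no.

reject H₀: no

Margins: r₁=19, r₂=10, c₁=21, c₂=8, n=29
p_obs = C(19,12)·C(10,9)/C(29,21); sum pmf over tables with pmf ≤ p_obs
p-value (two-sided) = 0.20081
At α=0.1: p ≥ α → fail to reject H₀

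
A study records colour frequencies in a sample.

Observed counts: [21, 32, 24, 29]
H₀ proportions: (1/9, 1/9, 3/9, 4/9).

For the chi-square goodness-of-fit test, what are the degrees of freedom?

degrees of freedom = 3

df = k − 1 = 4 − 1 = 3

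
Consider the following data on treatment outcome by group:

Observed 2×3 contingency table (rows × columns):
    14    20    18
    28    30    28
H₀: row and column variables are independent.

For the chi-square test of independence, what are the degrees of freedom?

df = (r−1)(c−1) = (2−1)·(3−1) = 2

degrees of freedom = 2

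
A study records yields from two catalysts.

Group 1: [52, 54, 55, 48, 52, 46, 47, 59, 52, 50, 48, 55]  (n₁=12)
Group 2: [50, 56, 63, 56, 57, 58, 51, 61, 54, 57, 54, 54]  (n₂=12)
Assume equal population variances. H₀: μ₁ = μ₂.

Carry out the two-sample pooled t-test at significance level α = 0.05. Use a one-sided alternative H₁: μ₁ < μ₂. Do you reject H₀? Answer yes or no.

reject H₀: yes

x̄₁=51.500, s₁=3.873, n₁=12
x̄₂=55.917, s₂=3.728, n₂=12
s_p² = [11·3.873² + 11·3.728²]/22 = 14.4508
SE = √(s_p²·(1/12+1/12)) = 1.5519
t = (51.500−55.917)/1.5519 = -2.8459
df = 22
p-value (one-sided, H₁ less) = 0.00470
At α=0.05: p < α → reject H₀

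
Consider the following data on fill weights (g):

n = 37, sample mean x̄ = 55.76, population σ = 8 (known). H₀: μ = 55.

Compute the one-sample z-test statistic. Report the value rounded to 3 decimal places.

SE = σ/√n = 8/√37 = 1.3152
z = (x̄−μ₀)/SE = (55.76−55)/1.3152 = 0.5779

test statistic = 0.578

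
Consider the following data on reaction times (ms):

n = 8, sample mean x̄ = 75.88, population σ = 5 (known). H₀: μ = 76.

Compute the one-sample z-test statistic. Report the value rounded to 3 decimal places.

SE = σ/√n = 5/√8 = 1.7678
z = (x̄−μ₀)/SE = (75.88−76)/1.7678 = -0.0679

test statistic = -0.068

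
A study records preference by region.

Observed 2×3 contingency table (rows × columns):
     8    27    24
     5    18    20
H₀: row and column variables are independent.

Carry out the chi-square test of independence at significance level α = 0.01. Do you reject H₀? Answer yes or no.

reject H₀: no

Row totals [59, 43], col totals [13, 45, 44], n=102
χ² = (8−7.52)²/7.52 + (27−26.03)²/26.03 + (24−25.45)²/25.45 + (5−5.48)²/5.48 + (18−18.97)²/18.97 + (20−18.55)²/18.55 = 0.3549
df = 2
p-value (upper-tail) = 0.83741
At α=0.01: p ≥ α → fail to reject H₀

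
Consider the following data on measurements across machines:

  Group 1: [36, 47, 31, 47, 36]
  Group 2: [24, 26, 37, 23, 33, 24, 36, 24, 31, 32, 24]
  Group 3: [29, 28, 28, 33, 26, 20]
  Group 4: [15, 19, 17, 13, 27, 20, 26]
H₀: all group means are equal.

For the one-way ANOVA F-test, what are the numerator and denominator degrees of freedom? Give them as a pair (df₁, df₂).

degrees of freedom = [3, 25]

k = 4 groups, N = 29 total
df = (k−1, N−k) = (4−1, 29−4) = (3, 25)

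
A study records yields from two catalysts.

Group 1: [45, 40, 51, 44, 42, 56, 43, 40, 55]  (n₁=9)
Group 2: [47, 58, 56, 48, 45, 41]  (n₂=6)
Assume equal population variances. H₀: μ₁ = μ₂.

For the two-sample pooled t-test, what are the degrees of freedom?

df = n₁ + n₂ − 2 = 9 + 6 − 2 = 13

degrees of freedom = 13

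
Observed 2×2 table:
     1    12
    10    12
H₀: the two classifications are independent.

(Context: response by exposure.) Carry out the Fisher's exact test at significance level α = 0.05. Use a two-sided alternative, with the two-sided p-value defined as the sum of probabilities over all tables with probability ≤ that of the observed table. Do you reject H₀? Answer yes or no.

reject H₀: yes

Margins: r₁=13, r₂=22, c₁=11, c₂=24, n=35
p_obs = C(13,1)·C(22,10)/C(35,11); sum pmf over tables with pmf ≤ p_obs
p-value (two-sided) = 0.02700
At α=0.05: p < α → reject H₀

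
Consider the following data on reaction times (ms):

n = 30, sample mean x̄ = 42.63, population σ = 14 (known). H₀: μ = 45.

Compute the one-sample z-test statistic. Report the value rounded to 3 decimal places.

SE = σ/√n = 14/√30 = 2.5560
z = (x̄−μ₀)/SE = (42.63−45)/2.5560 = -0.9272

test statistic = -0.927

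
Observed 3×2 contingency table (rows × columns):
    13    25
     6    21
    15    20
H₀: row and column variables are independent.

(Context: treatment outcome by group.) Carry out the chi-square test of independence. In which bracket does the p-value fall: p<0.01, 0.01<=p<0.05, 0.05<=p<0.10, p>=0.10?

Row totals [38, 27, 35], col totals [34, 66], n=100
χ² = (13−12.92)²/12.92 + (25−25.08)²/25.08 + (6−9.18)²/9.18 + (21−17.82)²/17.82 + (15−11.90)²/11.90 + (20−23.10)²/23.10 = 2.8934
df = 2
p-value (upper-tail) = 0.23535
→ bracket: p>=0.10

p-value bracket: p>=0.10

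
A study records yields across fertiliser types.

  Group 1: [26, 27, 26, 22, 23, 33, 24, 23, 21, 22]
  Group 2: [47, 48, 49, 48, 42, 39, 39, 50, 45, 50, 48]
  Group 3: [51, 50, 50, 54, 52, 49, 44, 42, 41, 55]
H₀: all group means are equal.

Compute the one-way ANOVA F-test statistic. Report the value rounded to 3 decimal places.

test statistic = 99.051

Group means [24.70, 45.91, 48.80], grand mean 40.000
SSB = Σnᵢ(x̄ᵢ−x̄)² = 3499.391; SSW = ΣΣ(x−x̄ᵢ)² = 494.609
MSB = 3499.391/2 = 1749.6955; MSW = 494.609/28 = 17.6646
F = MSB/MSW = 99.0509
df = (2, 28)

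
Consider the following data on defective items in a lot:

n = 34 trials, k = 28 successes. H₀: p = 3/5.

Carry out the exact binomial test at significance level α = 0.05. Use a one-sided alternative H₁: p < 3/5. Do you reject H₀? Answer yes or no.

Exact binomial: n=34, k=28, p₀=3/5=0.6000
P(X≤28) from Σ C(n,i)·p₀^i·(1−p₀)^(n−i)
p-value (one-sided, H₁ less) = 0.99863
At α=0.05: p ≥ α → fail to reject H₀

reject H₀: no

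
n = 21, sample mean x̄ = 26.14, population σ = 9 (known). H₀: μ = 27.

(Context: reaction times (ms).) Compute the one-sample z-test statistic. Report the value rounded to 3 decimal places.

SE = σ/√n = 9/√21 = 1.9640
z = (x̄−μ₀)/SE = (26.14−27)/1.9640 = -0.4379

test statistic = -0.438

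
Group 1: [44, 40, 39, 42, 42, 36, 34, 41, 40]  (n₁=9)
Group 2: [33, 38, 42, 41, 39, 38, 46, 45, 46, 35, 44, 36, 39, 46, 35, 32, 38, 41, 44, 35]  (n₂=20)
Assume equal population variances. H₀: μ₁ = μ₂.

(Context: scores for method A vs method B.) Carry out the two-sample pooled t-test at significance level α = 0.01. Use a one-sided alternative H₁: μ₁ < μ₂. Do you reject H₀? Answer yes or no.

x̄₁=39.778, s₁=3.114, n₁=9
x̄₂=39.650, s₂=4.511, n₂=20
s_p² = [8·3.114² + 19·4.511²]/27 = 17.1891
SE = √(s_p²·(1/9+1/20)) = 1.6641
t = (39.778−39.650)/1.6641 = 0.0768
df = 27
p-value (one-sided, H₁ less) = 0.53032
At α=0.01: p ≥ α → fail to reject H₀

reject H₀: no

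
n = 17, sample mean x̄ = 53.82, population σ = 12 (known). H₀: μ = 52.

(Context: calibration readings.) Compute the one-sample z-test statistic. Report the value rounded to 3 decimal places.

SE = σ/√n = 12/√17 = 2.9104
z = (x̄−μ₀)/SE = (53.82−52)/2.9104 = 0.6253

test statistic = 0.625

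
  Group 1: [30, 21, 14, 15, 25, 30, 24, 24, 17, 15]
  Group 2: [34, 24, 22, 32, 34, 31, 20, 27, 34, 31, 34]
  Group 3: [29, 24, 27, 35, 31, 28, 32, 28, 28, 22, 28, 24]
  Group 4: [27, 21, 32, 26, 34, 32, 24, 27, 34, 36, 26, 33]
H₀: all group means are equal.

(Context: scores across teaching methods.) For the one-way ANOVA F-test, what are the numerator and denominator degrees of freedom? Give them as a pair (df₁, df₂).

degrees of freedom = [3, 41]

k = 4 groups, N = 45 total
df = (k−1, N−k) = (4−1, 45−4) = (3, 41)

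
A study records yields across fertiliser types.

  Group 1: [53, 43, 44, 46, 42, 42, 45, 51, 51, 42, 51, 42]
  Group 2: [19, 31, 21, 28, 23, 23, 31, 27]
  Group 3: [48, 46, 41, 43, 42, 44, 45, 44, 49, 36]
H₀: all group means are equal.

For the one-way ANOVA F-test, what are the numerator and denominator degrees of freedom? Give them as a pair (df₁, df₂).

degrees of freedom = [2, 27]

k = 3 groups, N = 30 total
df = (k−1, N−k) = (3−1, 30−3) = (2, 27)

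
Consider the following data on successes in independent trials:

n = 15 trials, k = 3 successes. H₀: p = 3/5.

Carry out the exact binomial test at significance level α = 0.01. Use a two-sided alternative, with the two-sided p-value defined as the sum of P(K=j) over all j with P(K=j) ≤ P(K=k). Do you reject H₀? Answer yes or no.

Exact binomial: n=15, k=3, p₀=3/5=0.6000
P(X=j) = C(n,j)·p₀^j·(1−p₀)^(n−j); p = Σ P(X=j) over j with P(X=j) ≤ P(X=3)
p-value (two-sided) = 0.00240
At α=0.01: p < α → reject H₀

reject H₀: yes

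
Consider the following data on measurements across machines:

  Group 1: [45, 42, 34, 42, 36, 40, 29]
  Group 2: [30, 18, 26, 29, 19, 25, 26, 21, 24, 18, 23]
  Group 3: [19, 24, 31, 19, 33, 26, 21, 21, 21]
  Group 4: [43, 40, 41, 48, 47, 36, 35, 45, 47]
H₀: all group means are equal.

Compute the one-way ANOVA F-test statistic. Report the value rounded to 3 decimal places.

test statistic = 36.931

Group means [38.29, 23.55, 23.89, 42.44], grand mean 31.222
SSB = Σnᵢ(x̄ᵢ−x̄)² = 2614.955; SSW = ΣΣ(x−x̄ᵢ)² = 755.267
MSB = 2614.955/3 = 871.6518; MSW = 755.267/32 = 23.6021
F = MSB/MSW = 36.9311
df = (3, 32)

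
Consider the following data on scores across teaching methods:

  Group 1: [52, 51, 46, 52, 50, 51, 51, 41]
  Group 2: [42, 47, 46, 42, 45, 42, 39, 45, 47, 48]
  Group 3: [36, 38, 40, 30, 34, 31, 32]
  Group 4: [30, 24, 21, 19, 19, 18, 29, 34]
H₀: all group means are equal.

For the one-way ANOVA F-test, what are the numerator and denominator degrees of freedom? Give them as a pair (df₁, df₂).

degrees of freedom = [3, 29]

k = 4 groups, N = 33 total
df = (k−1, N−k) = (4−1, 33−4) = (3, 29)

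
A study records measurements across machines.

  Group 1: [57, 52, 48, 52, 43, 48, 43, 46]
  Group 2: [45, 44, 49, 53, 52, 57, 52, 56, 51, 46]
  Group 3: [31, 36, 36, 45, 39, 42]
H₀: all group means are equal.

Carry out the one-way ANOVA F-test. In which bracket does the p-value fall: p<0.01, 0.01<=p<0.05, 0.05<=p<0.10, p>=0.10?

Group means [48.62, 50.50, 38.17], grand mean 46.792
SSB = Σnᵢ(x̄ᵢ−x̄)² = 610.750; SSW = ΣΣ(x−x̄ᵢ)² = 465.208
MSB = 610.750/2 = 305.3750; MSW = 465.208/21 = 22.1528
F = MSB/MSW = 13.7850
df = (2, 21)
p-value (upper-tail) = 0.00015
→ bracket: p<0.01

p-value bracket: p<0.01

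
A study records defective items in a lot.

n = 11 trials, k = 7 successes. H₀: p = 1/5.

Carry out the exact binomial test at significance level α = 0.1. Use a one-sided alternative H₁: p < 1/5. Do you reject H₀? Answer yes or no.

Exact binomial: n=11, k=7, p₀=1/5=0.2000
P(X≤7) from Σ C(n,i)·p₀^i·(1−p₀)^(n−i)
p-value (one-sided, H₁ less) = 0.99976
At α=0.1: p ≥ α → fail to reject H₀

reject H₀: no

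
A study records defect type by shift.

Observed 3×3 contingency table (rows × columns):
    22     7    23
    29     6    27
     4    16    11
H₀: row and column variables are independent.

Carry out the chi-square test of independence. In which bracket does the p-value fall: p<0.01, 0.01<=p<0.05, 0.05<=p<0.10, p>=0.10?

Row totals [52, 62, 31], col totals [55, 29, 61], n=145
χ² = (22−19.72)²/19.72 + (7−10.40)²/10.40 + (23−21.88)²/21.88 + (29−23.52)²/23.52 + (6−12.40)²/12.40 + (27−26.08)²/26.08 + (4−11.76)²/11.76 + (16−6.20)²/6.20 + (11−13.04)²/13.04 = 26.9748
df = 4
p-value (upper-tail) = 0.00002
→ bracket: p<0.01

p-value bracket: p<0.01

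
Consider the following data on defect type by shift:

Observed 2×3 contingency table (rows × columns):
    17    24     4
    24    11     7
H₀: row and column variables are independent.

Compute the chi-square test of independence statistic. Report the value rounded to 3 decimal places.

test statistic = 6.746

Row totals [45, 42], col totals [41, 35, 11], n=87
χ² = (17−21.21)²/21.21 + (24−18.10)²/18.10 + (4−5.69)²/5.69 + (24−19.79)²/19.79 + (11−16.90)²/16.90 + (7−5.31)²/5.31 = 6.7464
df = 2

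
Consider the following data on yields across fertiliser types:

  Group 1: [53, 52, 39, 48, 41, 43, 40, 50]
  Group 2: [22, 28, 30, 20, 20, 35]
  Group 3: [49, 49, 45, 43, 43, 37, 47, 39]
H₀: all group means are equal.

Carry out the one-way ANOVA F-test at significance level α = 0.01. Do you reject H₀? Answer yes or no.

Group means [45.75, 25.83, 44.00], grand mean 39.682
SSB = Σnᵢ(x̄ᵢ−x̄)² = 1594.439; SSW = ΣΣ(x−x̄ᵢ)² = 548.333
MSB = 1594.439/2 = 797.2197; MSW = 548.333/19 = 28.8596
F = MSB/MSW = 27.6240
df = (2, 19)
p-value (upper-tail) = 0.00000
At α=0.01: p < α → reject H₀

reject H₀: yes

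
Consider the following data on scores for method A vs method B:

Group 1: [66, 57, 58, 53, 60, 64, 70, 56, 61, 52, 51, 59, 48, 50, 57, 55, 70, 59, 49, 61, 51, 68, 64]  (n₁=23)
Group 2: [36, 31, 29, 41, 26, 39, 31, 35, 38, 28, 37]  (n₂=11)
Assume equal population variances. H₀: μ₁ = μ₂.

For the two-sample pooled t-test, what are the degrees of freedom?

df = n₁ + n₂ − 2 = 23 + 11 − 2 = 32

degrees of freedom = 32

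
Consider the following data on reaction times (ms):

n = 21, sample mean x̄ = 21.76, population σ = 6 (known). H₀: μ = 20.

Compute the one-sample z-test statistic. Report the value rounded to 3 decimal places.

SE = σ/√n = 6/√21 = 1.3093
z = (x̄−μ₀)/SE = (21.76−20)/1.3093 = 1.3442

test statistic = 1.344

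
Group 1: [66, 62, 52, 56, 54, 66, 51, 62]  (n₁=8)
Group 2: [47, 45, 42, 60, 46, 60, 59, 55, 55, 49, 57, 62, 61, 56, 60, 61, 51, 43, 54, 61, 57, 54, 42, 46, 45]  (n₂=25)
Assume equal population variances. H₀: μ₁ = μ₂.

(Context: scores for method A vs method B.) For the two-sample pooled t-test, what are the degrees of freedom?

df = n₁ + n₂ − 2 = 8 + 25 − 2 = 31

degrees of freedom = 31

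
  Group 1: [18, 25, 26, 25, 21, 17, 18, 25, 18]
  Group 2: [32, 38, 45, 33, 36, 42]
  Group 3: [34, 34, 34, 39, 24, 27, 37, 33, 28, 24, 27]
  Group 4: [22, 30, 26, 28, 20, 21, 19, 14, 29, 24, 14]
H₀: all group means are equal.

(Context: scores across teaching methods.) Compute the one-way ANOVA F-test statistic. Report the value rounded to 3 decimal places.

test statistic = 18.220

Group means [21.44, 37.67, 31.00, 22.45], grand mean 27.216
SSB = Σnᵢ(x̄ᵢ−x̄)² = 1361.987; SSW = ΣΣ(x−x̄ᵢ)² = 822.283
MSB = 1361.987/3 = 453.9958; MSW = 822.283/33 = 24.9177
F = MSB/MSW = 18.2198
df = (3, 33)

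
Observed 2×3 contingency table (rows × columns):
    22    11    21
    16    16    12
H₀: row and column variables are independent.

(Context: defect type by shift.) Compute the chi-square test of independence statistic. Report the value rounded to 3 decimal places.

test statistic = 3.342

Row totals [54, 44], col totals [38, 27, 33], n=98
χ² = (22−20.94)²/20.94 + (11−14.88)²/14.88 + (21−18.18)²/18.18 + (16−17.06)²/17.06 + (16−12.12)²/12.12 + (12−14.82)²/14.82 = 3.3422
df = 2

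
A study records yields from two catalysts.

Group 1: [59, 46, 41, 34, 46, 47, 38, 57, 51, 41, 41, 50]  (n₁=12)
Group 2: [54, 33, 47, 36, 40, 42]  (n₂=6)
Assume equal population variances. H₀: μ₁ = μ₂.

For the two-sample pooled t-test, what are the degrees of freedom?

df = n₁ + n₂ − 2 = 12 + 6 − 2 = 16

degrees of freedom = 16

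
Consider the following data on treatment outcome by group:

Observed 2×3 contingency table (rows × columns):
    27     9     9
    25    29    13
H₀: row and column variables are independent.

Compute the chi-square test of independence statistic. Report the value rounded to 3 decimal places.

Row totals [45, 67], col totals [52, 38, 22], n=112
χ² = (27−20.89)²/20.89 + (9−15.27)²/15.27 + (9−8.84)²/8.84 + (25−31.11)²/31.11 + (29−22.73)²/22.73 + (13−13.16)²/13.16 = 7.2904
df = 2

test statistic = 7.290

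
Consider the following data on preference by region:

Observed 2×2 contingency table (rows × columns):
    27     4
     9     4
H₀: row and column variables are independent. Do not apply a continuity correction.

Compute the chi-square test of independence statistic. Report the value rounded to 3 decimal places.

test statistic = 1.965

Row totals [31, 13], col totals [36, 8], n=44
χ² = (27−25.36)²/25.36 + (4−5.64)²/5.64 + (9−10.64)²/10.64 + (4−2.36)²/2.36 = 1.9653
df = 1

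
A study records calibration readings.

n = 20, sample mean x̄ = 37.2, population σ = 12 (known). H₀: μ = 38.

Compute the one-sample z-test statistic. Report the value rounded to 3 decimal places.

test statistic = -0.298

SE = σ/√n = 12/√20 = 2.6833
z = (x̄−μ₀)/SE = (37.2−38)/2.6833 = -0.2981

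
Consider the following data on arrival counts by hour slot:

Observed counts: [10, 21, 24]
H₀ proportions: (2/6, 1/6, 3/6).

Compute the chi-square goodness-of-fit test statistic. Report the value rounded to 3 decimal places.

n = 55; E_i = n·p_i = [18.33, 9.17, 27.50]
χ² = (10−18.33)²/18.33 + (21−9.17)²/9.17 + (24−27.50)²/27.50 = 19.5091
df = 2

test statistic = 19.509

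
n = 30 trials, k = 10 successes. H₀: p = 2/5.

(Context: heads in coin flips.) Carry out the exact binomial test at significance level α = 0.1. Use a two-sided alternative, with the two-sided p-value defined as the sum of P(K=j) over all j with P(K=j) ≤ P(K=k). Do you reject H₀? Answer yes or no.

Exact binomial: n=30, k=10, p₀=2/5=0.4000
P(X=j) = C(n,j)·p₀^j·(1−p₀)^(n−j); p = Σ P(X=j) over j with P(X=j) ≤ P(X=10)
p-value (two-sided) = 0.57697
At α=0.1: p ≥ α → fail to reject H₀

reject H₀: no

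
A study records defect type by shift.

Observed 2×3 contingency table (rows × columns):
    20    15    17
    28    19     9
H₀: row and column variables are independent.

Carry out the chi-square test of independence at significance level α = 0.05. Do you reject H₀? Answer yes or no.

Row totals [52, 56], col totals [48, 34, 26], n=108
χ² = (20−23.11)²/23.11 + (15−16.37)²/16.37 + (17−12.52)²/12.52 + (28−24.89)²/24.89 + (19−17.63)²/17.63 + (9−13.48)²/13.48 = 4.1230
df = 2
p-value (upper-tail) = 0.12726
At α=0.05: p ≥ α → fail to reject H₀

reject H₀: no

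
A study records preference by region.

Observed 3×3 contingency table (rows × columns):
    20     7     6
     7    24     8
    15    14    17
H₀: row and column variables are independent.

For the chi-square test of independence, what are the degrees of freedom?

degrees of freedom = 4

df = (r−1)(c−1) = (3−1)·(3−1) = 4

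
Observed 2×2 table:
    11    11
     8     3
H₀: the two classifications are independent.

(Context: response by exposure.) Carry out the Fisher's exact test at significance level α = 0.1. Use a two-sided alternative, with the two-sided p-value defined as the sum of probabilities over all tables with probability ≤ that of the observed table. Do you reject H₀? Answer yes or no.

reject H₀: no

Margins: r₁=22, r₂=11, c₁=19, c₂=14, n=33
p_obs = C(22,11)·C(11,8)/C(33,19); sum pmf over tables with pmf ≤ p_obs
p-value (two-sided) = 0.27830
At α=0.1: p ≥ α → fail to reject H₀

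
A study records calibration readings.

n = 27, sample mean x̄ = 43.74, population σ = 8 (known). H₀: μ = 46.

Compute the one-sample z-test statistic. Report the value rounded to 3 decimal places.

test statistic = -1.468

SE = σ/√n = 8/√27 = 1.5396
z = (x̄−μ₀)/SE = (43.74−46)/1.5396 = -1.4679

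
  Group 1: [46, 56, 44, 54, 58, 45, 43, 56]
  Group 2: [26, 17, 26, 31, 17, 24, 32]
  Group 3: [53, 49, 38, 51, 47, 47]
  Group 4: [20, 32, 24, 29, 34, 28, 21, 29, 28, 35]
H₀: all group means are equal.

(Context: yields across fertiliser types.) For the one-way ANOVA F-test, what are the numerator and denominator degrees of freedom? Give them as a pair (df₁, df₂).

k = 4 groups, N = 31 total
df = (k−1, N−k) = (4−1, 31−4) = (3, 27)

degrees of freedom = [3, 27]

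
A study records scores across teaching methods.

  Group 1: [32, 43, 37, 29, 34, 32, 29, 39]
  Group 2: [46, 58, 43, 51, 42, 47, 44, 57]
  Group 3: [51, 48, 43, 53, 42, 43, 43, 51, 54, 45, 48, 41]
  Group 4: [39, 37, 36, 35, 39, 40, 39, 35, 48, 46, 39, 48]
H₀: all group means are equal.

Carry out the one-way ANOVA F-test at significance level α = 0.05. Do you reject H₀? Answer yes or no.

Group means [34.38, 48.50, 46.83, 40.08], grand mean 42.650
SSB = Σnᵢ(x̄ᵢ−x̄)² = 1110.642; SSW = ΣΣ(x−x̄ᵢ)² = 916.458
MSB = 1110.642/3 = 370.2139; MSW = 916.458/36 = 25.4572
F = MSB/MSW = 14.5426
df = (3, 36)
p-value (upper-tail) = 0.00000
At α=0.05: p < α → reject H₀

reject H₀: yes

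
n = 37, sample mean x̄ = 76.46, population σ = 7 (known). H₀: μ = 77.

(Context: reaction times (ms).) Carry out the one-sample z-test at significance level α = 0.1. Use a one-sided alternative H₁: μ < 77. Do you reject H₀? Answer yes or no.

reject H₀: no

SE = σ/√n = 7/√37 = 1.1508
z = (x̄−μ₀)/SE = (76.46−77)/1.1508 = -0.4692
p-value (one-sided, H₁ less) = 0.31945
At α=0.1: p ≥ α → fail to reject H₀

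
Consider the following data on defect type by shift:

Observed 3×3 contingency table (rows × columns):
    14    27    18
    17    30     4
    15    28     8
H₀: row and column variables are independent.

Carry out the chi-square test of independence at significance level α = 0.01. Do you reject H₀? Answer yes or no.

reject H₀: no

Row totals [59, 51, 51], col totals [46, 85, 30], n=161
χ² = (14−16.86)²/16.86 + (27−31.15)²/31.15 + (18−10.99)²/10.99 + (17−14.57)²/14.57 + (30−26.93)²/26.93 + (4−9.50)²/9.50 + (15−14.57)²/14.57 + (28−26.93)²/26.93 + (8−9.50)²/9.50 = 9.7377
df = 4
p-value (upper-tail) = 0.04509
At α=0.01: p ≥ α → fail to reject H₀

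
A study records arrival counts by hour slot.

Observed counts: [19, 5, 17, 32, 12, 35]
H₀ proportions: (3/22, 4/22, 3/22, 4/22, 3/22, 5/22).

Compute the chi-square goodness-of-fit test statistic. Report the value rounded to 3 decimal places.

test statistic = 21.518

n = 120; E_i = n·p_i = [16.36, 21.82, 16.36, 21.82, 16.36, 27.27]
χ² = (19−16.36)²/16.36 + (5−21.82)²/21.82 + (17−16.36)²/16.36 + (32−21.82)²/21.82 + (12−16.36)²/16.36 + (35−27.27)²/27.27 = 21.5181
df = 5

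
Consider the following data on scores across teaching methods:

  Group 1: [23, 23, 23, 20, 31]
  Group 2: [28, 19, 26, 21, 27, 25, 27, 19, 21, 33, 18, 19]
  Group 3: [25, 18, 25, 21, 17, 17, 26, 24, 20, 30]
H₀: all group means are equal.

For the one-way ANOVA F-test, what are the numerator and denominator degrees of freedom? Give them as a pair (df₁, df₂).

k = 3 groups, N = 27 total
df = (k−1, N−k) = (3−1, 27−3) = (2, 24)

degrees of freedom = [2, 24]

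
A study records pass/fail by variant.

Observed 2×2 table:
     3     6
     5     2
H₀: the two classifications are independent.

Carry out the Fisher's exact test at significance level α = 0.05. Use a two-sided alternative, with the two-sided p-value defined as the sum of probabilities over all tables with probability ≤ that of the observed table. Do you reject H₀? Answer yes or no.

reject H₀: no

Margins: r₁=9, r₂=7, c₁=8, c₂=8, n=16
p_obs = C(9,3)·C(7,5)/C(16,8); sum pmf over tables with pmf ≤ p_obs
p-value (two-sided) = 0.31469
At α=0.05: p ≥ α → fail to reject H₀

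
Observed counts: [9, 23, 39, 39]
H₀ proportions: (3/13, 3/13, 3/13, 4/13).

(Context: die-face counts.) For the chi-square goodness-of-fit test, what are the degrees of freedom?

degrees of freedom = 3

df = k − 1 = 4 − 1 = 3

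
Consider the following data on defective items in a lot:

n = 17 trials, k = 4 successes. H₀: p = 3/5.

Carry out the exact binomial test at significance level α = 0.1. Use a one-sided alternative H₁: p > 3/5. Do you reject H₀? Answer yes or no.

reject H₀: no

Exact binomial: n=17, k=4, p₀=3/5=0.6000
P(X≥4) from Σ C(n,i)·p₀^i·(1−p₀)^(n−i)
p-value (one-sided, H₁ greater) = 0.99955
At α=0.1: p ≥ α → fail to reject H₀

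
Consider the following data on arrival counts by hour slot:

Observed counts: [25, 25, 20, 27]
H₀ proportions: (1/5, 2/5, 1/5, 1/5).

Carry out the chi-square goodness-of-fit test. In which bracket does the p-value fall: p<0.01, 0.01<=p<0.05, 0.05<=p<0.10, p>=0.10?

n = 97; E_i = n·p_i = [19.40, 38.80, 19.40, 19.40]
χ² = (25−19.40)²/19.40 + (25−38.80)²/38.80 + (20−19.40)²/19.40 + (27−19.40)²/19.40 = 9.5206
df = 3
p-value (upper-tail) = 0.02311
→ bracket: 0.01<=p<0.05

p-value bracket: 0.01<=p<0.05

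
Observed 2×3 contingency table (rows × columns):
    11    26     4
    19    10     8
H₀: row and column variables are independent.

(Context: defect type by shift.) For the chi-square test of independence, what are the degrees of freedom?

df = (r−1)(c−1) = (2−1)·(3−1) = 2

degrees of freedom = 2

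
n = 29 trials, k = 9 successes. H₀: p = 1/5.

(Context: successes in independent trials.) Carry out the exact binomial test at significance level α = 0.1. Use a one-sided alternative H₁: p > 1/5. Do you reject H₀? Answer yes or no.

reject H₀: no

Exact binomial: n=29, k=9, p₀=1/5=0.2000
P(X≥9) from Σ C(n,i)·p₀^i·(1−p₀)^(n−i)
p-value (one-sided, H₁ greater) = 0.10838
At α=0.1: p ≥ α → fail to reject H₀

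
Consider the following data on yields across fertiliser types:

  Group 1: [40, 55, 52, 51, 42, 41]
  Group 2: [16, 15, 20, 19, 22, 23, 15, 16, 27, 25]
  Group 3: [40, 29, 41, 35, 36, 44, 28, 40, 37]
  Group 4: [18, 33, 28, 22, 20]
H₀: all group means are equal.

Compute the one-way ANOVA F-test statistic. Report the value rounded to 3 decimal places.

test statistic = 36.941

Group means [46.83, 19.80, 36.67, 24.20], grand mean 31.000
SSB = Σnᵢ(x̄ᵢ−x̄)² = 3278.767; SSW = ΣΣ(x−x̄ᵢ)² = 769.233
MSB = 3278.767/3 = 1092.9222; MSW = 769.233/26 = 29.5859
F = MSB/MSW = 36.9406
df = (3, 26)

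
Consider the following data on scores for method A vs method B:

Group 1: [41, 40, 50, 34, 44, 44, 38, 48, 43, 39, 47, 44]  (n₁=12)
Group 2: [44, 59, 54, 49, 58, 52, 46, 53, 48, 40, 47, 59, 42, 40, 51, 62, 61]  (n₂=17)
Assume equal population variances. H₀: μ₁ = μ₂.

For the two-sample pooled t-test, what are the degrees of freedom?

df = n₁ + n₂ − 2 = 12 + 17 − 2 = 27

degrees of freedom = 27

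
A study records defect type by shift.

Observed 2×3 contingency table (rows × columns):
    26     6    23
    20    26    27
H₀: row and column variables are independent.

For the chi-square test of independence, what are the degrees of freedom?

degrees of freedom = 2

df = (r−1)(c−1) = (2−1)·(3−1) = 2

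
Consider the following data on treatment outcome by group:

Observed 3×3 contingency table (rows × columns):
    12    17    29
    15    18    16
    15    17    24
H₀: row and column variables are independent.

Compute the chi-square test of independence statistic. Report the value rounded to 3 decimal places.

test statistic = 3.466

Row totals [58, 49, 56], col totals [42, 52, 69], n=163
χ² = (12−14.94)²/14.94 + (17−18.50)²/18.50 + (29−24.55)²/24.55 + (15−12.63)²/12.63 + (18−15.63)²/15.63 + (16−20.74)²/20.74 + (15−14.43)²/14.43 + (17−17.87)²/17.87 + (24−23.71)²/23.71 = 3.4657
df = 4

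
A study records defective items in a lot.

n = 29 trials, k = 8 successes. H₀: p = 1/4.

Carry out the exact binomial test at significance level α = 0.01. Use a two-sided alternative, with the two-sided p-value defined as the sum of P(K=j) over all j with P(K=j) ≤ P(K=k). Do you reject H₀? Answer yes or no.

reject H₀: no

Exact binomial: n=29, k=8, p₀=1/4=0.2500
P(X=j) = C(n,j)·p₀^j·(1−p₀)^(n−j); p = Σ P(X=j) over j with P(X=j) ≤ P(X=8)
p-value (two-sided) = 0.83007
At α=0.01: p ≥ α → fail to reject H₀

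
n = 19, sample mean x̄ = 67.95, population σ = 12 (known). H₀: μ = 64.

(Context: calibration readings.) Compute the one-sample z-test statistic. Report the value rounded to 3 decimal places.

test statistic = 1.435

SE = σ/√n = 12/√19 = 2.7530
z = (x̄−μ₀)/SE = (67.95−64)/2.7530 = 1.4348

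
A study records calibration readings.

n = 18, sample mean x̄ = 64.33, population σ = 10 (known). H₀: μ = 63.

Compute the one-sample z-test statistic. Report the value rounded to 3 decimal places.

test statistic = 0.564

SE = σ/√n = 10/√18 = 2.3570
z = (x̄−μ₀)/SE = (64.33−63)/2.3570 = 0.5643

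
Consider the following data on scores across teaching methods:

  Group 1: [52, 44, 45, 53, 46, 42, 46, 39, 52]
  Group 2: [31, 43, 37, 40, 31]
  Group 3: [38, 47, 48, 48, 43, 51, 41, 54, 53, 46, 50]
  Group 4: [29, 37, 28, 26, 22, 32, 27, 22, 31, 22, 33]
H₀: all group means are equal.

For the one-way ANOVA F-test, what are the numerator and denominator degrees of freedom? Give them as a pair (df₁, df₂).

degrees of freedom = [3, 32]

k = 4 groups, N = 36 total
df = (k−1, N−k) = (4−1, 36−4) = (3, 32)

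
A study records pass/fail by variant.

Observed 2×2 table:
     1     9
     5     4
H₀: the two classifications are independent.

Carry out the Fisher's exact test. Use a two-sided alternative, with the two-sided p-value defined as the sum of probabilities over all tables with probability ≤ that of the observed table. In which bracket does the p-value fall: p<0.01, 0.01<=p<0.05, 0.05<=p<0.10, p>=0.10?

p-value bracket: 0.05<=p<0.10

Margins: r₁=10, r₂=9, c₁=6, c₂=13, n=19
p_obs = C(10,1)·C(9,5)/C(19,6); sum pmf over tables with pmf ≤ p_obs
p-value (two-sided) = 0.05728
→ bracket: 0.05<=p<0.10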